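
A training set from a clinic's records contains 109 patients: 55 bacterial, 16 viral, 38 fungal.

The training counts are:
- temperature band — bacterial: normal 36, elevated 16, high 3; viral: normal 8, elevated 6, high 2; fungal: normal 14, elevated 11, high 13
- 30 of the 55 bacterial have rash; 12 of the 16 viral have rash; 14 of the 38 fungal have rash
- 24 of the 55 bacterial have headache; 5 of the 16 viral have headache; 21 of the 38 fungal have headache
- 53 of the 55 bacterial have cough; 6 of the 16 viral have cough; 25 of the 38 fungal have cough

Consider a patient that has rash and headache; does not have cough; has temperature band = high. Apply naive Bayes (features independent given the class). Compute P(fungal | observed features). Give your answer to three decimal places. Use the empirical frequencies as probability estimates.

0.740

bacterial: (55/109) × (3/55) × (30/55) × (24/55) × (2/55) ≈ 0.000238215
viral: (16/109) × (2/16) × (12/16) × (5/16) × (10/16) ≈ 0.00268779
fungal: (38/109) × (13/38) × (14/38) × (21/38) × (13/38) ≈ 0.00830724
P(fungal | x) = 0.00830724 / 0.011233245 ≈ 0.740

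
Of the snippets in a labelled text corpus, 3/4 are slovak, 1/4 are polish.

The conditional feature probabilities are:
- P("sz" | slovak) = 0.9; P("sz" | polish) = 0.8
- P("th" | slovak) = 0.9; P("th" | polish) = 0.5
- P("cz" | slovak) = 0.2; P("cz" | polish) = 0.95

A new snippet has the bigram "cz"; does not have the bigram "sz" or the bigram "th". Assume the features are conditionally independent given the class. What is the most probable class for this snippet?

slovak: 0.75 × (1−0.9) × (1−0.9) × 0.2 = 0.0015
polish: 0.25 × (1−0.8) × (1−0.5) × 0.95 = 0.02375
Highest score → polish.

polish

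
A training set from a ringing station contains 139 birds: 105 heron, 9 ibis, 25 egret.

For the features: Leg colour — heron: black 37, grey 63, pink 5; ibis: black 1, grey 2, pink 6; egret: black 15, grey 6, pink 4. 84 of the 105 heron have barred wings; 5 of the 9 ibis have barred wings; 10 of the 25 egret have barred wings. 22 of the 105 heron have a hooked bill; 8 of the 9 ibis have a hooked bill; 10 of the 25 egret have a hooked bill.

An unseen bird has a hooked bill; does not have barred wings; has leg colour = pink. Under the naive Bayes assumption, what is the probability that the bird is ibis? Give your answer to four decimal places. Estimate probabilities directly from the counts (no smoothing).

0.6696

heron: (105/139) × (5/105) × (21/105) × (22/105) ≈ 0.00150737
ibis: (9/139) × (6/9) × (4/9) × (8/9) ≈ 0.017053
egret: (25/139) × (4/25) × (15/25) × (10/25) ≈ 0.00690647
P(ibis | x) = 0.017053 / 0.02546684 ≈ 0.6696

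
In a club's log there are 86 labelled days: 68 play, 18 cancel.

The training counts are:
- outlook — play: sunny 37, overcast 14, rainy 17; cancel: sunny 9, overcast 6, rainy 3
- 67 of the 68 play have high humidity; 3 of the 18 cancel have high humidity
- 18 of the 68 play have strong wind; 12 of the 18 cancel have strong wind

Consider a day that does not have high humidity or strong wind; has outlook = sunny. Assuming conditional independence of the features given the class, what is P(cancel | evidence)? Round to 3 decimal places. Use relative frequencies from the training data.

play: (68/86) × (37/68) × (1/68) × (50/68) ≈ 0.00465217
cancel: (18/86) × (9/18) × (15/18) × (6/18) ≈ 0.0290698
P(cancel | x) = 0.0290698 / 0.03372197 ≈ 0.862

0.862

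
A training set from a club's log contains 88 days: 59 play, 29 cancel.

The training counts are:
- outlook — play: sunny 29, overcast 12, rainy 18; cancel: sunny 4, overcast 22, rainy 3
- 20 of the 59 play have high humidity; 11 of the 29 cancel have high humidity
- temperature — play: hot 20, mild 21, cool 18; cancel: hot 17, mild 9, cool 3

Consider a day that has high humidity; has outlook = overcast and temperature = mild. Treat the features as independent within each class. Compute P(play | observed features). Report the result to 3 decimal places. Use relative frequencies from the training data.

0.359

play: (59/88) × (12/59) × (20/59) × (21/59) ≈ 0.016453
cancel: (29/88) × (22/29) × (11/29) × (9/29) ≈ 0.0294293
P(play | x) = 0.016453 / 0.0458823 ≈ 0.359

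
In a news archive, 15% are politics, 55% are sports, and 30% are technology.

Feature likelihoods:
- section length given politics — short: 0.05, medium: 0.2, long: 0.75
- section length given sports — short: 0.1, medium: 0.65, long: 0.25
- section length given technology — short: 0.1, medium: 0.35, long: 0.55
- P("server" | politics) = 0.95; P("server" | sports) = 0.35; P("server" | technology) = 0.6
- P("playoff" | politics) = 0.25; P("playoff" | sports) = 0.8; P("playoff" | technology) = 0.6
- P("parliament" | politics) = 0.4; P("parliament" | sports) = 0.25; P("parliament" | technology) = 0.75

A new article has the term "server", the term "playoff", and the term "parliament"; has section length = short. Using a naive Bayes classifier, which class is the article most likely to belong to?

politics: 0.15 × 0.05 × 0.95 × 0.25 × 0.4 = 0.0007125
sports: 0.55 × 0.1 × 0.35 × 0.8 × 0.25 = 0.00385
technology: 0.3 × 0.1 × 0.6 × 0.6 × 0.75 = 0.0081
Highest score → technology.

technology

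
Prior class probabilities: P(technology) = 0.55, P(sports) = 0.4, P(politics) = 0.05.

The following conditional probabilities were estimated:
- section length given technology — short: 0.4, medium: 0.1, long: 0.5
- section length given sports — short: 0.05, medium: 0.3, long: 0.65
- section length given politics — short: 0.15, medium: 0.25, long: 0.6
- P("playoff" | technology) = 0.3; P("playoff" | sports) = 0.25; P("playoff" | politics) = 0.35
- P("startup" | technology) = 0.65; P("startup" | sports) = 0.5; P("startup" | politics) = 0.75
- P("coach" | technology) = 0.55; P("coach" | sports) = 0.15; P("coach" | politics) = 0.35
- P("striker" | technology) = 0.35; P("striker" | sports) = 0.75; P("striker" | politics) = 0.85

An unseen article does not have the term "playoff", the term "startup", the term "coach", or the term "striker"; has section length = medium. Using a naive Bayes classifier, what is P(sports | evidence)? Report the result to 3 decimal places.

technology: 0.55 × 0.1 × (1−0.3) × (1−0.65) × (1−0.55) × (1−0.35) = 0.0039414375
sports: 0.4 × 0.3 × (1−0.25) × (1−0.5) × (1−0.15) × (1−0.75) = 0.0095625
politics: 0.05 × 0.25 × (1−0.35) × (1−0.75) × (1−0.35) × (1−0.85) = 0.000198046875
P(sports | x) = 0.0095625 / 0.013701984375 ≈ 0.698

0.698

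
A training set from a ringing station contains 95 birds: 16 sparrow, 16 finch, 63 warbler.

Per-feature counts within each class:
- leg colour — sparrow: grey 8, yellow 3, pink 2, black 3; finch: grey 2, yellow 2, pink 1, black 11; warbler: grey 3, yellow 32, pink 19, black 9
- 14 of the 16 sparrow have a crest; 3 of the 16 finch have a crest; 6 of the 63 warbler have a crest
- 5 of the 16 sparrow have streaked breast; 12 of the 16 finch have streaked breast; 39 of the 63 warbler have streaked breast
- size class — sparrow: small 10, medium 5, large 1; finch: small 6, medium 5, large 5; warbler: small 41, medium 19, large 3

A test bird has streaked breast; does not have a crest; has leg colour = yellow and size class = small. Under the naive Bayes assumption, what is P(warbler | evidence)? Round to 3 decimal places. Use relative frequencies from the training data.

sparrow: (16/95) × (3/16) × (2/16) × (5/16) × (10/16) ≈ 0.00077097
finch: (16/95) × (2/16) × (13/16) × (12/16) × (6/16) ≈ 0.00481086
warbler: (63/95) × (32/63) × (57/63) × (39/63) × (41/63) ≈ 0.12278
P(warbler | x) = 0.12278 / 0.12836183 ≈ 0.957

0.957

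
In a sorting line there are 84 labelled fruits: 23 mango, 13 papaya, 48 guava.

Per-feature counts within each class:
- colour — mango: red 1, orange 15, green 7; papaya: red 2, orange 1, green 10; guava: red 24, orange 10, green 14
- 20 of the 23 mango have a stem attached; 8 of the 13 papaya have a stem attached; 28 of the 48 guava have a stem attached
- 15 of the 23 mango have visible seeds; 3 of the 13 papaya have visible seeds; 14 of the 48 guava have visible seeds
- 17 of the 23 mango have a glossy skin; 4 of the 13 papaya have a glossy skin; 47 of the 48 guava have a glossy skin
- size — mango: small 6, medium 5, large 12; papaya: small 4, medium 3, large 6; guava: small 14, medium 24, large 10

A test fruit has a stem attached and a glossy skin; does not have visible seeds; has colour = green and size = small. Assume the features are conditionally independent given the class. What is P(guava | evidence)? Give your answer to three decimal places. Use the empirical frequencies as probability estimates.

0.659

mango: (23/84) × (7/23) × (20/23) × (8/23) × (17/23) × (6/23) ≈ 0.0048599
papaya: (13/84) × (10/13) × (8/13) × (10/13) × (4/13) × (4/13) ≈ 0.00533528
guava: (48/84) × (14/48) × (28/48) × (34/48) × (47/48) × (14/48) ≈ 0.0196674
P(guava | x) = 0.0196674 / 0.02986258 ≈ 0.659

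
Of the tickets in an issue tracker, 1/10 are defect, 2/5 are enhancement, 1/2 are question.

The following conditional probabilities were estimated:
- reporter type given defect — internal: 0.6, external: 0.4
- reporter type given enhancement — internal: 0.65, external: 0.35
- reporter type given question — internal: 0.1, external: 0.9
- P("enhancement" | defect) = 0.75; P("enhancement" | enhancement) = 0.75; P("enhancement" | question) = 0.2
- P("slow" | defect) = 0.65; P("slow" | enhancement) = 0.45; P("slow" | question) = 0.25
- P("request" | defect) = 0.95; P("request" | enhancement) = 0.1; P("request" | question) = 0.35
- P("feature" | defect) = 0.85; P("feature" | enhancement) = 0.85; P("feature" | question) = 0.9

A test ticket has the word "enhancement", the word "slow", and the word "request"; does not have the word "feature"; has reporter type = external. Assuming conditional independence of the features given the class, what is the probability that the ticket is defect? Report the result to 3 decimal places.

0.650

defect: 0.1 × 0.4 × 0.75 × 0.65 × 0.95 × (1−0.85) = 0.00277875
enhancement: 0.4 × 0.35 × 0.75 × 0.45 × 0.1 × (1−0.85) = 0.00070875
question: 0.5 × 0.9 × 0.2 × 0.25 × 0.35 × (1−0.9) = 0.0007875
P(defect | x) = 0.00277875 / 0.004275 ≈ 0.650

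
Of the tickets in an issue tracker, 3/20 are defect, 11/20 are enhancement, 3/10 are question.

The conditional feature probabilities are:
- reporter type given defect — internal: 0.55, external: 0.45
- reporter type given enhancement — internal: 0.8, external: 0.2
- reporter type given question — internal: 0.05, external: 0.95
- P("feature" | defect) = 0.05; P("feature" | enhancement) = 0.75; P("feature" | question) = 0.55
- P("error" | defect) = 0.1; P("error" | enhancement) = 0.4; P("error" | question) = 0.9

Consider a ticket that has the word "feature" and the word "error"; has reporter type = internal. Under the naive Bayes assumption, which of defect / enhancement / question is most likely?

enhancement

defect: 0.15 × 0.55 × 0.05 × 0.1 = 0.0004125
enhancement: 0.55 × 0.8 × 0.75 × 0.4 = 0.132
question: 0.3 × 0.05 × 0.55 × 0.9 = 0.007425
Highest score → enhancement.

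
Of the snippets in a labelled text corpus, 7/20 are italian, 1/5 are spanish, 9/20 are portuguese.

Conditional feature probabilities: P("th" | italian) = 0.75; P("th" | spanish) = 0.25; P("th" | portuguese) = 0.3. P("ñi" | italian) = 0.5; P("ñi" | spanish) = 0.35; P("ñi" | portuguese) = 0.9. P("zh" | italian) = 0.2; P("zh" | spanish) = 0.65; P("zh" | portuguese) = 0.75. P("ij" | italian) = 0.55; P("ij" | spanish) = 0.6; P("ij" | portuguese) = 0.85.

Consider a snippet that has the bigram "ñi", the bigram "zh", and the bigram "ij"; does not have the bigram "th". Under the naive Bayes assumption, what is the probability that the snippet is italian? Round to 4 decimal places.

0.0234

italian: 0.35 × (1−0.75) × 0.5 × 0.2 × 0.55 = 0.0048125
spanish: 0.2 × (1−0.25) × 0.35 × 0.65 × 0.6 = 0.020475
portuguese: 0.45 × (1−0.3) × 0.9 × 0.75 × 0.85 = 0.18073125
P(italian | x) = 0.0048125 / 0.20601875 ≈ 0.0234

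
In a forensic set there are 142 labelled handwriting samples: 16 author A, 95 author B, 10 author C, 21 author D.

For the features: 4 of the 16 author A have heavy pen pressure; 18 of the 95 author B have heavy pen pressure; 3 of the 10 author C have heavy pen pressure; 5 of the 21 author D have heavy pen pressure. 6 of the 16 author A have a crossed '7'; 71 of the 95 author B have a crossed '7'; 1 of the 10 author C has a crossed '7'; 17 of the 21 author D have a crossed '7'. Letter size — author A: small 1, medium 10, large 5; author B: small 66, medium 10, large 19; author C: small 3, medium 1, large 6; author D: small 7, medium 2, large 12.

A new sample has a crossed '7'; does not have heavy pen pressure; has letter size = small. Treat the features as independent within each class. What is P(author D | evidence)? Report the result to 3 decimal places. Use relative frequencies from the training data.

0.096

author A: (16/142) × (12/16) × (6/16) × (1/16) ≈ 0.00198063
author B: (95/142) × (77/95) × (71/95) × (66/95) ≈ 0.281551
author C: (10/142) × (7/10) × (1/10) × (3/10) ≈ 0.00147887
author D: (21/142) × (16/21) × (17/21) × (7/21) ≈ 0.0304047
P(author D | x) = 0.0304047 / 0.3154152 ≈ 0.096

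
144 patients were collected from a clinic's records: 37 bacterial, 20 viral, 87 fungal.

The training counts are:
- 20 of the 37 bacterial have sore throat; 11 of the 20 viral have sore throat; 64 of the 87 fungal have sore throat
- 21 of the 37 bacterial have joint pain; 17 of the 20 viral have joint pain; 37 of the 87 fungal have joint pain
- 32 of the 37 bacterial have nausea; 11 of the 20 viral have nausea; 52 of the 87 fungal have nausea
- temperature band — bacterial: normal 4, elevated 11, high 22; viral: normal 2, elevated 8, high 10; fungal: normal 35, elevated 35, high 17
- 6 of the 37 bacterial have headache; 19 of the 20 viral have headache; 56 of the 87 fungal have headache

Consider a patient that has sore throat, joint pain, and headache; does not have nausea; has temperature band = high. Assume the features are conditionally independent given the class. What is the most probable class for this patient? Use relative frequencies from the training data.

viral

bacterial: (37/144) × (20/37) × (21/37) × (5/37) × (22/37) × (6/37) ≈ 0.00102713
viral: (20/144) × (11/20) × (17/20) × (9/20) × (10/20) × (19/20) = 0.01387890625
fungal: (87/144) × (64/87) × (37/87) × (35/87) × (17/87) × (56/87) ≈ 0.00956417
Highest score → viral.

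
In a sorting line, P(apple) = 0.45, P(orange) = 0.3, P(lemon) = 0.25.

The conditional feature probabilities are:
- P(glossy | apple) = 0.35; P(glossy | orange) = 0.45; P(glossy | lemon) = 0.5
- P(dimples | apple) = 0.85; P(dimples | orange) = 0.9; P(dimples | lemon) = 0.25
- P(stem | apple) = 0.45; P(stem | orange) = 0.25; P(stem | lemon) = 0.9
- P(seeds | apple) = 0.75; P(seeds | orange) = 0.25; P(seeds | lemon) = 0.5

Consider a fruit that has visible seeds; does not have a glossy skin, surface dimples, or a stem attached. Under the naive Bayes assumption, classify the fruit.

apple

apple: 0.45 × (1−0.35) × (1−0.85) × (1−0.45) × 0.75 = 0.0180984375
orange: 0.3 × (1−0.45) × (1−0.9) × (1−0.25) × 0.25 = 0.00309375
lemon: 0.25 × (1−0.5) × (1−0.25) × (1−0.9) × 0.5 = 0.0046875
Highest score → apple.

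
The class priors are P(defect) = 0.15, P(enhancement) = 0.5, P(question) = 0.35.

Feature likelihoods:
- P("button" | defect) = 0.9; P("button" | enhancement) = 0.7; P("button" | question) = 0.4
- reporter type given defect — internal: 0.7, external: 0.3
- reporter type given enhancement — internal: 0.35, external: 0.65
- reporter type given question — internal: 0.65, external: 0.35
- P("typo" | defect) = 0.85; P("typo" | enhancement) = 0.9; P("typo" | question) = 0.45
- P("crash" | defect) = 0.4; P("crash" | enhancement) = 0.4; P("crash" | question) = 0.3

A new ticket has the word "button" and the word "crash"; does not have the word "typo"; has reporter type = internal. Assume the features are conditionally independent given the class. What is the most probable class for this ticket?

defect: 0.15 × 0.9 × 0.7 × (1−0.85) × 0.4 = 0.00567
enhancement: 0.5 × 0.7 × 0.35 × (1−0.9) × 0.4 = 0.0049
question: 0.35 × 0.4 × 0.65 × (1−0.45) × 0.3 = 0.015015
Highest score → question.

question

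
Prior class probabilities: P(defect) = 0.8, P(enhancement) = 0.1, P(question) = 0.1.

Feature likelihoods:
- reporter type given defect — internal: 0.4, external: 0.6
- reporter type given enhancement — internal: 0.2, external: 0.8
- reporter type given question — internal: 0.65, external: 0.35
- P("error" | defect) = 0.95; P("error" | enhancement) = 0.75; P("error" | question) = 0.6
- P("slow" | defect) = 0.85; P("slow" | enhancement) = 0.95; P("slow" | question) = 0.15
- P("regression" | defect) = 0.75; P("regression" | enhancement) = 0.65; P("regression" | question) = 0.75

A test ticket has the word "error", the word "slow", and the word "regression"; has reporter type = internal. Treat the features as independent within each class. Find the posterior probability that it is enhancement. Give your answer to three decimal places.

defect: 0.8 × 0.4 × 0.95 × 0.85 × 0.75 = 0.1938
enhancement: 0.1 × 0.2 × 0.75 × 0.95 × 0.65 = 0.0092625
question: 0.1 × 0.65 × 0.6 × 0.15 × 0.75 = 0.0043875
P(enhancement | x) = 0.0092625 / 0.20745 ≈ 0.045

0.045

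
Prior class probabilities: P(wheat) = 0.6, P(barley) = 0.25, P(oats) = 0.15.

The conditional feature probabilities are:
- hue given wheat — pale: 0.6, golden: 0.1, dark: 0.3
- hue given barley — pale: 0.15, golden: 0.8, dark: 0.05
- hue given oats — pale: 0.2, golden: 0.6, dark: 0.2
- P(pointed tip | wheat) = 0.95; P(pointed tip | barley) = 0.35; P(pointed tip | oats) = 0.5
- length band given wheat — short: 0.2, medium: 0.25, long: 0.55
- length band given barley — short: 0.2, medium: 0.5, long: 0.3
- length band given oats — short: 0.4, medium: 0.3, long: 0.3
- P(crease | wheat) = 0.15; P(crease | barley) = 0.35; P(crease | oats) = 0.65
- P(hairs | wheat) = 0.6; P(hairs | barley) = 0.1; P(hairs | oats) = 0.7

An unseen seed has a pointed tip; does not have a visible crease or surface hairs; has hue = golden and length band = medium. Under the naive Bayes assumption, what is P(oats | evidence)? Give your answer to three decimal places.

wheat: 0.6 × 0.1 × 0.95 × 0.25 × (1−0.15) × (1−0.6) = 0.004845
barley: 0.25 × 0.8 × 0.35 × 0.5 × (1−0.35) × (1−0.1) = 0.020475
oats: 0.15 × 0.6 × 0.5 × 0.3 × (1−0.65) × (1−0.7) = 0.0014175
P(oats | x) = 0.0014175 / 0.0267375 ≈ 0.053

0.053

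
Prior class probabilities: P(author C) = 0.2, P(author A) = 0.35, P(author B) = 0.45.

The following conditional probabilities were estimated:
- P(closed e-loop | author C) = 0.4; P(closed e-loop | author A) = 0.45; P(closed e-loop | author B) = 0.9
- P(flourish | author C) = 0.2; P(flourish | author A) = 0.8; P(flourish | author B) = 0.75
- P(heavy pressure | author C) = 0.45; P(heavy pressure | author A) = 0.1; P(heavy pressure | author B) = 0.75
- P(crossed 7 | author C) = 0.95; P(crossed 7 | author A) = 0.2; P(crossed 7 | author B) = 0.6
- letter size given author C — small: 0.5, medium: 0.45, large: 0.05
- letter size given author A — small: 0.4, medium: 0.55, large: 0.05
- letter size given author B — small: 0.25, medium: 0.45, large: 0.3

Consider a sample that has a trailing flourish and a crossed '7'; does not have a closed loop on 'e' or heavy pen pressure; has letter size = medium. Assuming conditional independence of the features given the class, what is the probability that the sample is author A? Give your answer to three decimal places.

0.658

author C: 0.2 × (1−0.4) × 0.2 × (1−0.45) × 0.95 × 0.45 = 0.005643
author A: 0.35 × (1−0.45) × 0.8 × (1−0.1) × 0.2 × 0.55 = 0.015246
author B: 0.45 × (1−0.9) × 0.75 × (1−0.75) × 0.6 × 0.45 = 0.002278125
P(author A | x) = 0.015246 / 0.023167125 ≈ 0.658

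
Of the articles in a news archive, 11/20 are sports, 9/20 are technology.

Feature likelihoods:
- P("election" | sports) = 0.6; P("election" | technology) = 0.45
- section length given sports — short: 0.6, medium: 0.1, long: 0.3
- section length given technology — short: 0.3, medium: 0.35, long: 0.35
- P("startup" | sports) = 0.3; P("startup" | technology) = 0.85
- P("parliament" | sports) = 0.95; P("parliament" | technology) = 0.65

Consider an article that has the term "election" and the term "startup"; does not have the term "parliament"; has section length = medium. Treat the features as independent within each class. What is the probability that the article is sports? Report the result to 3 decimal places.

0.023

sports: 0.55 × 0.6 × 0.1 × 0.3 × (1−0.95) = 0.000495
technology: 0.45 × 0.45 × 0.35 × 0.85 × (1−0.65) = 0.0210853125
P(sports | x) = 0.000495 / 0.0215803125 ≈ 0.023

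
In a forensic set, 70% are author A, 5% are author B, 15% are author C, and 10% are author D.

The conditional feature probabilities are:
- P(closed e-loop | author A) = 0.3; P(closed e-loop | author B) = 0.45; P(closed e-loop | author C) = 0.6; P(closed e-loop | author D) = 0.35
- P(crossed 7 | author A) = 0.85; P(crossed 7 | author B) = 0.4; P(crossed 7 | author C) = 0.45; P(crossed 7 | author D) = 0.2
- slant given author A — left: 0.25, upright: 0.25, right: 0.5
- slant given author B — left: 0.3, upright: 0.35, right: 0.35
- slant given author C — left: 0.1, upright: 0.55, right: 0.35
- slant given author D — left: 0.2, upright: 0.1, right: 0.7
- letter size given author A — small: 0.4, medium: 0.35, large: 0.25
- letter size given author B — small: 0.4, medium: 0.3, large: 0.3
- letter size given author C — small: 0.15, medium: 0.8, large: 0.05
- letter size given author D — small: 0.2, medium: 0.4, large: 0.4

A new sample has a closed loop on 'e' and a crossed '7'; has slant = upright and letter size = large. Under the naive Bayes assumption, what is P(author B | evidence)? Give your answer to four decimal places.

author A: 0.7 × 0.3 × 0.85 × 0.25 × 0.25 = 0.01115625
author B: 0.05 × 0.45 × 0.4 × 0.35 × 0.3 = 0.000945
author C: 0.15 × 0.6 × 0.45 × 0.55 × 0.05 = 0.00111375
author D: 0.1 × 0.35 × 0.2 × 0.1 × 0.4 = 0.00028
P(author B | x) = 0.000945 / 0.013495 ≈ 0.0700

0.0700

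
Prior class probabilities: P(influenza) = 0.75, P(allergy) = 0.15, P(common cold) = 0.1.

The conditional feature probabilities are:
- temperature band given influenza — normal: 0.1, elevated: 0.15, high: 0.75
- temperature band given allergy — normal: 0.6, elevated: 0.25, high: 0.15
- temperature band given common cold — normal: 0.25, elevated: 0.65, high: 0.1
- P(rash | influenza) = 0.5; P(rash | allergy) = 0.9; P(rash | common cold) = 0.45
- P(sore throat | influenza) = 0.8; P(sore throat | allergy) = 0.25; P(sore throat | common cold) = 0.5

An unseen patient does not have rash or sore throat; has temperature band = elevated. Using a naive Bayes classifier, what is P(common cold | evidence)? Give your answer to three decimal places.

0.560

influenza: 0.75 × 0.15 × (1−0.5) × (1−0.8) = 0.01125
allergy: 0.15 × 0.25 × (1−0.9) × (1−0.25) = 0.0028125
common cold: 0.1 × 0.65 × (1−0.45) × (1−0.5) = 0.017875
P(common cold | x) = 0.017875 / 0.0319375 ≈ 0.560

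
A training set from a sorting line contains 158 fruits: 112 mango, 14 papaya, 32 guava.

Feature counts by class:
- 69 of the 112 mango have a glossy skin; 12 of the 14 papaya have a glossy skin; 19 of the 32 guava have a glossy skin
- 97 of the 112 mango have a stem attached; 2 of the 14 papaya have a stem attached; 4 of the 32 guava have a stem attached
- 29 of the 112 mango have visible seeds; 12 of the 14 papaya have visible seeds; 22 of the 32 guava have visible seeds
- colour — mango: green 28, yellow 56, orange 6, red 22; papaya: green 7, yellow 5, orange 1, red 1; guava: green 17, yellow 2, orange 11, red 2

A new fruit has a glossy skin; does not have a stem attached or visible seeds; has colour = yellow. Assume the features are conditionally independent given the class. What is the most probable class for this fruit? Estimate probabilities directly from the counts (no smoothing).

mango

mango: (112/158) × (69/112) × (15/112) × (83/112) × (56/112) ≈ 0.0216718
papaya: (14/158) × (12/14) × (12/14) × (2/14) × (5/14) ≈ 0.0033214
guava: (32/158) × (19/32) × (28/32) × (10/32) × (2/32) ≈ 0.00205511
Highest score → mango.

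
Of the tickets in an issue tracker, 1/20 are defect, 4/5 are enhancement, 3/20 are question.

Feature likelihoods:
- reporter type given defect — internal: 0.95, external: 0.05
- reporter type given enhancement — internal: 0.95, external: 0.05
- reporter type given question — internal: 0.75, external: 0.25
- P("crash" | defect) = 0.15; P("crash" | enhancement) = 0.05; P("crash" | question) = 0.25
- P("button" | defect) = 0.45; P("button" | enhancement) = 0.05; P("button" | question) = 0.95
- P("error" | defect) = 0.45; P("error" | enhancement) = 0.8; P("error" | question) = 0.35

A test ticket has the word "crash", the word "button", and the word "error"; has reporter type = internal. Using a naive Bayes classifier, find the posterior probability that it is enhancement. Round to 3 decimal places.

defect: 0.05 × 0.95 × 0.15 × 0.45 × 0.45 = 0.0014428125
enhancement: 0.8 × 0.95 × 0.05 × 0.05 × 0.8 = 0.00152
question: 0.15 × 0.75 × 0.25 × 0.95 × 0.35 = 0.0093515625
P(enhancement | x) = 0.00152 / 0.012314375 ≈ 0.123

0.123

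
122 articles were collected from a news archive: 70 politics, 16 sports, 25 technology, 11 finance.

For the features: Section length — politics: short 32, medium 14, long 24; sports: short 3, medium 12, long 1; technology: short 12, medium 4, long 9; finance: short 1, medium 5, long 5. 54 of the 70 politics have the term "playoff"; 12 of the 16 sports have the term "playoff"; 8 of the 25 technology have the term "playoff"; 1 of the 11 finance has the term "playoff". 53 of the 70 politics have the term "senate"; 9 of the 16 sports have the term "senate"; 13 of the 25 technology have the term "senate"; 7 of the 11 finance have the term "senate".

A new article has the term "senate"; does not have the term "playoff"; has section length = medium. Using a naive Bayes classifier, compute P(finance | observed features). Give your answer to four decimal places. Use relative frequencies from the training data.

politics: (70/122) × (14/70) × (16/70) × (53/70) ≈ 0.0198595
sports: (16/122) × (12/16) × (4/16) × (9/16) ≈ 0.013832
technology: (25/122) × (4/25) × (17/25) × (13/25) ≈ 0.0115934
finance: (11/122) × (5/11) × (10/11) × (7/11) ≈ 0.0237095
P(finance | x) = 0.0237095 / 0.0689944 ≈ 0.3436

0.3436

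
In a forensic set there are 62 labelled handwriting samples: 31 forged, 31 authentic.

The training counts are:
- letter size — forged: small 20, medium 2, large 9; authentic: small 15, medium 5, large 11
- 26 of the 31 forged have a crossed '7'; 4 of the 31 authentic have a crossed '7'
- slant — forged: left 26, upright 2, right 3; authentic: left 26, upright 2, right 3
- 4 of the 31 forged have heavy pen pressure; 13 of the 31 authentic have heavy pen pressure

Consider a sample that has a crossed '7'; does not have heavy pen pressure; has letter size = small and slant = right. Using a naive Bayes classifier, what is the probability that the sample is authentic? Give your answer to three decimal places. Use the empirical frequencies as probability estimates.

forged: (31/62) × (20/31) × (26/31) × (3/31) × (27/31) ≈ 0.022804
authentic: (31/62) × (15/31) × (4/31) × (3/31) × (18/31) ≈ 0.00175416
P(authentic | x) = 0.00175416 / 0.02455816 ≈ 0.071

0.071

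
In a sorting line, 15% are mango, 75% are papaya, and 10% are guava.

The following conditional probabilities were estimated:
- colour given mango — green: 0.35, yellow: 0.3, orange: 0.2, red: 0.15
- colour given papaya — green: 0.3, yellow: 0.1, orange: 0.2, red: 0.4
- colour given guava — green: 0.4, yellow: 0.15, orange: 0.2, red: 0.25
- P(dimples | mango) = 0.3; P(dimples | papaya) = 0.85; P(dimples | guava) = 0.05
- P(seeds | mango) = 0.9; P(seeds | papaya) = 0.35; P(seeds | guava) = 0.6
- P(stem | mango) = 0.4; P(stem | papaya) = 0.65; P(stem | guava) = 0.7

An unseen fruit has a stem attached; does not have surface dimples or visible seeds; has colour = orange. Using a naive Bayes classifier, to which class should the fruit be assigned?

papaya

mango: 0.15 × 0.2 × (1−0.3) × (1−0.9) × 0.4 = 0.00084
papaya: 0.75 × 0.2 × (1−0.85) × (1−0.35) × 0.65 = 0.00950625
guava: 0.1 × 0.2 × (1−0.05) × (1−0.6) × 0.7 = 0.00532
Highest score → papaya.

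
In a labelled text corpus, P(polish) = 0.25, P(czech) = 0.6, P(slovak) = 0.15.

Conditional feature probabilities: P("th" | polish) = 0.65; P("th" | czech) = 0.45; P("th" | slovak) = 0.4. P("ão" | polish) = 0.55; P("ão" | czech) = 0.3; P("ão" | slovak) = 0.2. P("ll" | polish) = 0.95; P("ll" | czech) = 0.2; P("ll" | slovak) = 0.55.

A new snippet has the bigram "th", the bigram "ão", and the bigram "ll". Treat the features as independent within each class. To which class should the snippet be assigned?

polish: 0.25 × 0.65 × 0.55 × 0.95 = 0.08490625
czech: 0.6 × 0.45 × 0.3 × 0.2 = 0.0162
slovak: 0.15 × 0.4 × 0.2 × 0.55 = 0.0066
Highest score → polish.

polish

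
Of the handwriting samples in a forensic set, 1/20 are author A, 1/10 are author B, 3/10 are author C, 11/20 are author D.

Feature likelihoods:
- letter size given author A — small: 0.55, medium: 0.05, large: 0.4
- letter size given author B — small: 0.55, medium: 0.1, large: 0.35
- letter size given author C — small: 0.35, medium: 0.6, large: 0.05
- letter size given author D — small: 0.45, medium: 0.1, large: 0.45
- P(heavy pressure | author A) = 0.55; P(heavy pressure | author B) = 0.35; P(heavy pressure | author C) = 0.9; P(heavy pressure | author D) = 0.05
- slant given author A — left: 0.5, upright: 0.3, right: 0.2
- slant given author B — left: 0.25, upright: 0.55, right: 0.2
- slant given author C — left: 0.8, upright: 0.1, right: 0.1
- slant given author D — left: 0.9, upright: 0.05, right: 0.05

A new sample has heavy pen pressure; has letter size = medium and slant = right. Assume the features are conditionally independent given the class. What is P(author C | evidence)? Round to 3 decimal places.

author A: 0.05 × 0.05 × 0.55 × 0.2 = 0.000275
author B: 0.1 × 0.1 × 0.35 × 0.2 = 0.0007
author C: 0.3 × 0.6 × 0.9 × 0.1 = 0.0162
author D: 0.55 × 0.1 × 0.05 × 0.05 = 0.0001375
P(author C | x) = 0.0162 / 0.0173125 ≈ 0.936

0.936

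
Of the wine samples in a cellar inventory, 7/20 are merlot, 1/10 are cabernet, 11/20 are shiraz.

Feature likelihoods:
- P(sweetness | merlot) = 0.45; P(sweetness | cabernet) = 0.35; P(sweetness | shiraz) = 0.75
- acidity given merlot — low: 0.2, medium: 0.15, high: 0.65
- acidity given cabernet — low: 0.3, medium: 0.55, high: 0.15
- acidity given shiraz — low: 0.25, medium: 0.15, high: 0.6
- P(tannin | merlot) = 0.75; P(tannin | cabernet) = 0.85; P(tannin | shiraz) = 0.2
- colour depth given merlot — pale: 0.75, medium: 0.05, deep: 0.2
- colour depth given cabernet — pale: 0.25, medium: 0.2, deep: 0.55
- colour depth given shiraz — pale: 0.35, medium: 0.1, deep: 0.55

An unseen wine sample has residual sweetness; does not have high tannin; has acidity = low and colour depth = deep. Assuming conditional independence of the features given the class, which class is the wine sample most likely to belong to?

merlot: 0.35 × 0.45 × 0.2 × (1−0.75) × 0.2 = 0.001575
cabernet: 0.1 × 0.35 × 0.3 × (1−0.85) × 0.55 = 0.00086625
shiraz: 0.55 × 0.75 × 0.25 × (1−0.2) × 0.55 = 0.045375
Highest score → shiraz.

shiraz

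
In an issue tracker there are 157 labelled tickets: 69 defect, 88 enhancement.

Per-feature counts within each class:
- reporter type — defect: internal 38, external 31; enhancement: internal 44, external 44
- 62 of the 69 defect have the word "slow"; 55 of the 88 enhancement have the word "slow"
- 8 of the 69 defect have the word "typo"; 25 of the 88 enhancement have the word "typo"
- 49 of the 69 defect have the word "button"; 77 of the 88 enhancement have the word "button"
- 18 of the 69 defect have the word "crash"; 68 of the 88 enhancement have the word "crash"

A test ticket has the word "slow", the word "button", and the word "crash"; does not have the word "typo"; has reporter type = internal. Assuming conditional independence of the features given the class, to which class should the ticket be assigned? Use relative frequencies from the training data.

enhancement

defect: (69/157) × (38/69) × (62/69) × (61/69) × (49/69) × (18/69) ≈ 0.0356187
enhancement: (88/157) × (44/88) × (55/88) × (63/88) × (77/88) × (68/88) ≈ 0.0847862
Highest score → enhancement.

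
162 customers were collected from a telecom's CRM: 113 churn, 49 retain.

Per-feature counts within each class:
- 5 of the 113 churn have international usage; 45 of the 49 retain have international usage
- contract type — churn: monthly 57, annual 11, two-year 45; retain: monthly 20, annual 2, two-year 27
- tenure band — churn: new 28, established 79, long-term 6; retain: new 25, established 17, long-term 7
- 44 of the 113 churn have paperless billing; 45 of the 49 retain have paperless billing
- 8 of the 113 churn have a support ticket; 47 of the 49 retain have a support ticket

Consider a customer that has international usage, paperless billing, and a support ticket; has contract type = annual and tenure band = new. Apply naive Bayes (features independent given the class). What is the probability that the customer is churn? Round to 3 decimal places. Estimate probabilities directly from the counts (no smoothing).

0.004

churn: (113/162) × (5/113) × (11/113) × (28/113) × (44/113) × (8/113) ≈ 0.0000205227
retain: (49/162) × (45/49) × (2/49) × (25/49) × (45/49) × (47/49) ≈ 0.00509558
P(churn | x) = 0.0000205227 / 0.0051161027 ≈ 0.004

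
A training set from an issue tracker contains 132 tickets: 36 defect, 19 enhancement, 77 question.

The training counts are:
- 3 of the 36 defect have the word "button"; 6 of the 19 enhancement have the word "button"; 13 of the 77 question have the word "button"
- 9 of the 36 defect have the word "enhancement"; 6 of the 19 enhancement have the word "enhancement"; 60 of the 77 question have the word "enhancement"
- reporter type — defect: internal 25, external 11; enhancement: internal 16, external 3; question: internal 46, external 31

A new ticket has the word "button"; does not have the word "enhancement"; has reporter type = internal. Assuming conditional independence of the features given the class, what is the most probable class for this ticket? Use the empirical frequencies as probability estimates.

defect: (36/132) × (3/36) × (27/36) × (25/36) ≈ 0.0118371
enhancement: (19/132) × (6/19) × (13/19) × (16/19) ≈ 0.0261899
question: (77/132) × (13/77) × (17/77) × (46/77) ≈ 0.0129896
Highest score → enhancement.

enhancement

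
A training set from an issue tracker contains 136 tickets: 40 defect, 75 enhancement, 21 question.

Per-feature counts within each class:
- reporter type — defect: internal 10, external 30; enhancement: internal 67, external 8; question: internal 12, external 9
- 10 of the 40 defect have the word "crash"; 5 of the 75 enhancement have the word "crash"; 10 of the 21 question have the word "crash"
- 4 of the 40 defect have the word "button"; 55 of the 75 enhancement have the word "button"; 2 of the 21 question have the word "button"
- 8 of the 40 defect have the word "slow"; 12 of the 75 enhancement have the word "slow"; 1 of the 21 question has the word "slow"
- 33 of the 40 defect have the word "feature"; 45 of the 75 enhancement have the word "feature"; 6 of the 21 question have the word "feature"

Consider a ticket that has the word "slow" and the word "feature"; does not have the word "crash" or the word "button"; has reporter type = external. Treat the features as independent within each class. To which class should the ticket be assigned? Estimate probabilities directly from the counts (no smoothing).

defect

defect: (40/136) × (30/40) × (30/40) × (36/40) × (8/40) × (33/40) ≈ 0.024568
enhancement: (75/136) × (8/75) × (70/75) × (20/75) × (12/75) × (45/75) ≈ 0.00140549
question: (21/136) × (9/21) × (11/21) × (19/21) × (1/21) × (6/21) ≈ 0.000426701
Highest score → defect.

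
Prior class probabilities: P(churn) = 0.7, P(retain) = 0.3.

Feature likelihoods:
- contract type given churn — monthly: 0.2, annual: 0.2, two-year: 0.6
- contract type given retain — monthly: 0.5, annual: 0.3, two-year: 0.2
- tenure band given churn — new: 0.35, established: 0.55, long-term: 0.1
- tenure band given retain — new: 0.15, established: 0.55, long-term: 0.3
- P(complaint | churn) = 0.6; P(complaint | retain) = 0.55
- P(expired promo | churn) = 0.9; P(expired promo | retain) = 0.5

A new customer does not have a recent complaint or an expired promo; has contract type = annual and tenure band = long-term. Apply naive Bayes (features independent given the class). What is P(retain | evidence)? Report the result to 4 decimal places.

churn: 0.7 × 0.2 × 0.1 × (1−0.6) × (1−0.9) = 0.00056
retain: 0.3 × 0.3 × 0.3 × (1−0.55) × (1−0.5) = 0.006075
P(retain | x) = 0.006075 / 0.006635 ≈ 0.9156

0.9156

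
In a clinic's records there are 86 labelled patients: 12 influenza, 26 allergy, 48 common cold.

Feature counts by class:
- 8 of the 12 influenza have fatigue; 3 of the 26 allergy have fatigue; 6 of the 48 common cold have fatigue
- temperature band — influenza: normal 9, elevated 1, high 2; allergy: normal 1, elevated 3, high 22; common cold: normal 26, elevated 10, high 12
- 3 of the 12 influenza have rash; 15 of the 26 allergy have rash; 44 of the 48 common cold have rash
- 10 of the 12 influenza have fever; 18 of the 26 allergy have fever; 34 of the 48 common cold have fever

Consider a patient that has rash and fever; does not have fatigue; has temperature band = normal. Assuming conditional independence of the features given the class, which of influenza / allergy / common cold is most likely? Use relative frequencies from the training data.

common cold

influenza: (12/86) × (4/12) × (9/12) × (3/12) × (10/12) ≈ 0.00726744
allergy: (26/86) × (23/26) × (1/26) × (15/26) × (18/26) ≈ 0.0041084
common cold: (48/86) × (42/48) × (26/48) × (44/48) × (34/48) ≈ 0.171764
Highest score → common cold.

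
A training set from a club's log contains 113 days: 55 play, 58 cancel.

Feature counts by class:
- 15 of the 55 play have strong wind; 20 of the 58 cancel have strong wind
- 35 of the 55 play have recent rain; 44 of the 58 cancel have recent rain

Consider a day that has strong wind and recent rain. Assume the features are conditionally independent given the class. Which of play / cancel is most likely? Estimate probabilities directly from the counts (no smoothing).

cancel

play: (55/113) × (15/55) × (35/55) ≈ 0.084473
cancel: (58/113) × (20/58) × (44/58) ≈ 0.134269
Highest score → cancel.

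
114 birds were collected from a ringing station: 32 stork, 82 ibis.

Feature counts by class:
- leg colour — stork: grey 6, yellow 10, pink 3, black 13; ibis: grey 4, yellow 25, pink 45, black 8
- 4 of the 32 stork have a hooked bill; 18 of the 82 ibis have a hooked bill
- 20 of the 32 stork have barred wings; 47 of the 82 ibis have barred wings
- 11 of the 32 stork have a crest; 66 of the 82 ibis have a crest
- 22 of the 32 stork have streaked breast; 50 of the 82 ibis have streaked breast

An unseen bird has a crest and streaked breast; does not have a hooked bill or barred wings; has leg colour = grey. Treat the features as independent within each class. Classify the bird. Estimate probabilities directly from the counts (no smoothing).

ibis

stork: (32/114) × (6/32) × (28/32) × (12/32) × (11/32) × (22/32) ≈ 0.00408132
ibis: (82/114) × (4/82) × (64/82) × (35/82) × (66/82) × (50/82) ≈ 0.00573669
Highest score → ibis.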